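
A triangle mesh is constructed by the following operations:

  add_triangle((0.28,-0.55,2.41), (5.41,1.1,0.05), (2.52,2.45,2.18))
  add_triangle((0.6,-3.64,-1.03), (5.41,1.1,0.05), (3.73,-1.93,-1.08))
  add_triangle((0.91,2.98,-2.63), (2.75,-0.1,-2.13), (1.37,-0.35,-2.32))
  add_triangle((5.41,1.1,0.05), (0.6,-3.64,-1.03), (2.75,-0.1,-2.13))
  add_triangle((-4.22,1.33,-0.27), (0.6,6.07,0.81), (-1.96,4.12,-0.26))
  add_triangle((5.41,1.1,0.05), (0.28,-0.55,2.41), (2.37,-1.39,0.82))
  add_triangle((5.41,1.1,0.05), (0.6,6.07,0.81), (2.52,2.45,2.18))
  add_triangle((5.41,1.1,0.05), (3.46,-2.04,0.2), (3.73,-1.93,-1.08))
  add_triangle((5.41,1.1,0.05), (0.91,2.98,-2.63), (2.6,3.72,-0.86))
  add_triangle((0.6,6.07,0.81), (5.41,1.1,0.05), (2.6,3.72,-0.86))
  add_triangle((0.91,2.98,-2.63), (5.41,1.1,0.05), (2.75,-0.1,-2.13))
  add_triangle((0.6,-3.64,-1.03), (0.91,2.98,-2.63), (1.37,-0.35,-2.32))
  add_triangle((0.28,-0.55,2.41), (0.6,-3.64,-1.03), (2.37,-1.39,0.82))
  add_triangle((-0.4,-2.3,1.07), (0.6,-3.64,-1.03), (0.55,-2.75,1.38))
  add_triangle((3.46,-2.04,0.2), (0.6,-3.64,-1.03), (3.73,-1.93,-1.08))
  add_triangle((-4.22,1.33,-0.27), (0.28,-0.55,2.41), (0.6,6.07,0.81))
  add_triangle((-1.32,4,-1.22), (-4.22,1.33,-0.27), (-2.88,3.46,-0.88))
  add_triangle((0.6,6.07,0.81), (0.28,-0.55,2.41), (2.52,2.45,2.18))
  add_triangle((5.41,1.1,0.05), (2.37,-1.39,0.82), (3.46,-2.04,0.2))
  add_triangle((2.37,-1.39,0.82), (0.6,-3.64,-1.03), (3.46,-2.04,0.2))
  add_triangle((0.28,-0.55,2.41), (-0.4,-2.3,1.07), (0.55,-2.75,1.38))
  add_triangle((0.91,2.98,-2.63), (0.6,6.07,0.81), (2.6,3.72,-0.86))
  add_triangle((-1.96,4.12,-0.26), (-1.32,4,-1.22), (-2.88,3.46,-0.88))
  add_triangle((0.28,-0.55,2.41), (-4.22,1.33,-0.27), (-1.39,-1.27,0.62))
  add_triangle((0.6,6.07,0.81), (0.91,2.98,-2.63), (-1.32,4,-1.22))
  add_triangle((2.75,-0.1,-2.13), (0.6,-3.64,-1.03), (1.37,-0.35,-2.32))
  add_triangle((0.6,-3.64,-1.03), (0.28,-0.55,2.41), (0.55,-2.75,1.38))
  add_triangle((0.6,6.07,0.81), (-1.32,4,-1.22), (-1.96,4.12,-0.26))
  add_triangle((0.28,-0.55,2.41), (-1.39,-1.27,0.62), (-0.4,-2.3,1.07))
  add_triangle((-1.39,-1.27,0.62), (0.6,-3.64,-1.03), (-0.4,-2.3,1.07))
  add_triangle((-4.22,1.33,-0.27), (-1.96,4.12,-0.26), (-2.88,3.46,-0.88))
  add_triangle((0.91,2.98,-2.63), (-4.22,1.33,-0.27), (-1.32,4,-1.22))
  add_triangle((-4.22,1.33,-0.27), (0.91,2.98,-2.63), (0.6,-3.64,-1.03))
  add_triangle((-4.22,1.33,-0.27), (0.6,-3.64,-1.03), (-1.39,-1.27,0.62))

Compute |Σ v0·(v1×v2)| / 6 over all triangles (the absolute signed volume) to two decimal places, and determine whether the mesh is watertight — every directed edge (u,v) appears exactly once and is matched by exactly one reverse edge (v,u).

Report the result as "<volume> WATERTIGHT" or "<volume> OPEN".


120.24 WATERTIGHT

Per-triangle v0·(v1×v2)/6:
  t1: +5.3862
  t2: -1.2702
  t3: +2.0034
  t4: +6.6959
  t5: +2.4932
  t6: +3.6265
  t7: +10.1612
  t8: +3.1642
  t9: +5.3642
  t10: +7.0560
  t11: +7.0000
  t12: +0.8772
  t13: +3.1929
  t14: +1.1210
  t15: +2.6205
  t16: +10.7811
  t17: +0.2847
  t18: +5.0959
  t19: +1.6907
  t20: +1.2898
  t21: +0.8346
  t22: +5.9929
  t23: +1.0847
  t24: +2.6435
  t25: +6.3461
  t26: +2.0099
  t27: +0.0974
  t28: +2.7947
  t29: +0.9696
  t30: +1.2067
  t31: +1.4722
  t32: +4.1672
  t33: +8.9795
  t34: +3.0042
Σ = +120.2378 → |volume| = 120.24

Directed edges: 102 total, each appears once with its reverse present → watertight.


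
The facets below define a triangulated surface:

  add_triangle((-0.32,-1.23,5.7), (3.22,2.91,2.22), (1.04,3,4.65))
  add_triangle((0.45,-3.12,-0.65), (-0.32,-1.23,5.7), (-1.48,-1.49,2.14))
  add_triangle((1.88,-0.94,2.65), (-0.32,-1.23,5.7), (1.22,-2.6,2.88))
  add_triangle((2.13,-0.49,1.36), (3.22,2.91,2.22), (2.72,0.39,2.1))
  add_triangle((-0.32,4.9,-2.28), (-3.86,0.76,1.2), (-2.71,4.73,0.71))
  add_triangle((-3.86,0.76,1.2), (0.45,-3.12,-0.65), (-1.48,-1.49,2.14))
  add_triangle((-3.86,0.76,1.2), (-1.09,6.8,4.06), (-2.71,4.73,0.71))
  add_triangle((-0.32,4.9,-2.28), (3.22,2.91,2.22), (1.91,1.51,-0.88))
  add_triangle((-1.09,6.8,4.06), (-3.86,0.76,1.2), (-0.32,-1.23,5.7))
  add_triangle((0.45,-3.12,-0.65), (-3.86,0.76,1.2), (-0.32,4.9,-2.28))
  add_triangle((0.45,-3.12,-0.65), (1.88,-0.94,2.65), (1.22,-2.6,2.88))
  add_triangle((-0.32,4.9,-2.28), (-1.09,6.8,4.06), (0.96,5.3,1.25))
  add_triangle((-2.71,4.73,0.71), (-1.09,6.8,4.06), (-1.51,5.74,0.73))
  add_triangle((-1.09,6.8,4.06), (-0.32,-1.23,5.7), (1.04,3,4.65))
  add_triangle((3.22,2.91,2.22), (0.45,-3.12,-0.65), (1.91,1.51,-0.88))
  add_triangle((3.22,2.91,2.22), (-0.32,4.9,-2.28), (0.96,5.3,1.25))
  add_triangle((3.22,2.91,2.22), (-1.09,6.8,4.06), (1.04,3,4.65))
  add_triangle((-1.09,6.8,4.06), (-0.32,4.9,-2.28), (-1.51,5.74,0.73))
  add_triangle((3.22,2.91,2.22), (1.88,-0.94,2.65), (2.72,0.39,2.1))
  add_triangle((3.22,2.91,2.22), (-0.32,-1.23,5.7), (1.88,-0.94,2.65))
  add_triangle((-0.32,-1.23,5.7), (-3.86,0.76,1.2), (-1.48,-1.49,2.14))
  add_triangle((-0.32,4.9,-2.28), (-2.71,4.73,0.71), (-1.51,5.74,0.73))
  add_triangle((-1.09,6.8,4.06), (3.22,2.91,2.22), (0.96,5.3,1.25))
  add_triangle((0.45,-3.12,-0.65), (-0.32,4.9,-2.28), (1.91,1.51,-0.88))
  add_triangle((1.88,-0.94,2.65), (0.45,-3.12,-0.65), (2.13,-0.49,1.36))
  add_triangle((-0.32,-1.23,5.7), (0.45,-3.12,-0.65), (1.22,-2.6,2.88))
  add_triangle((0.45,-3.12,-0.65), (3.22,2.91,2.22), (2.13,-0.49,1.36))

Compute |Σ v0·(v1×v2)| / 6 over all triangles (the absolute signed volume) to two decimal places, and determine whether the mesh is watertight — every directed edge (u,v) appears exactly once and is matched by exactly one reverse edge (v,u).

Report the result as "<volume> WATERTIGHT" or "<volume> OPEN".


168.75 OPEN

Per-triangle v0·(v1×v2)/6:
  t1: +8.5316
  t2: +4.6157
  t3: +3.3300
  t4: +0.4117
  t5: +6.0116
  t6: +3.8607
  t7: +10.6073
  t8: +6.3567
  t9: +26.8225
  t10: +6.2278
  t11: +1.8533
  t12: +9.6659
  t13: +4.5528
  t14: +12.7663
  t15: +4.0465
  t16: +6.5366
  t17: +11.1123
  t18: +4.9030
  t19: +1.1844
  t20: +7.7016
  t21: +5.0210
  t22: +3.9702
  t23: +8.9880
  t24: +3.4120
  t25: +1.7212
  t26: +3.5022
  t27: +1.0391
Σ = +168.7522 → |volume| = 168.75

Directed edges: 81 total; 3 unmatched, e.g. (2.72,0.39,2.1)→(2.13,-0.49,1.36) → open.


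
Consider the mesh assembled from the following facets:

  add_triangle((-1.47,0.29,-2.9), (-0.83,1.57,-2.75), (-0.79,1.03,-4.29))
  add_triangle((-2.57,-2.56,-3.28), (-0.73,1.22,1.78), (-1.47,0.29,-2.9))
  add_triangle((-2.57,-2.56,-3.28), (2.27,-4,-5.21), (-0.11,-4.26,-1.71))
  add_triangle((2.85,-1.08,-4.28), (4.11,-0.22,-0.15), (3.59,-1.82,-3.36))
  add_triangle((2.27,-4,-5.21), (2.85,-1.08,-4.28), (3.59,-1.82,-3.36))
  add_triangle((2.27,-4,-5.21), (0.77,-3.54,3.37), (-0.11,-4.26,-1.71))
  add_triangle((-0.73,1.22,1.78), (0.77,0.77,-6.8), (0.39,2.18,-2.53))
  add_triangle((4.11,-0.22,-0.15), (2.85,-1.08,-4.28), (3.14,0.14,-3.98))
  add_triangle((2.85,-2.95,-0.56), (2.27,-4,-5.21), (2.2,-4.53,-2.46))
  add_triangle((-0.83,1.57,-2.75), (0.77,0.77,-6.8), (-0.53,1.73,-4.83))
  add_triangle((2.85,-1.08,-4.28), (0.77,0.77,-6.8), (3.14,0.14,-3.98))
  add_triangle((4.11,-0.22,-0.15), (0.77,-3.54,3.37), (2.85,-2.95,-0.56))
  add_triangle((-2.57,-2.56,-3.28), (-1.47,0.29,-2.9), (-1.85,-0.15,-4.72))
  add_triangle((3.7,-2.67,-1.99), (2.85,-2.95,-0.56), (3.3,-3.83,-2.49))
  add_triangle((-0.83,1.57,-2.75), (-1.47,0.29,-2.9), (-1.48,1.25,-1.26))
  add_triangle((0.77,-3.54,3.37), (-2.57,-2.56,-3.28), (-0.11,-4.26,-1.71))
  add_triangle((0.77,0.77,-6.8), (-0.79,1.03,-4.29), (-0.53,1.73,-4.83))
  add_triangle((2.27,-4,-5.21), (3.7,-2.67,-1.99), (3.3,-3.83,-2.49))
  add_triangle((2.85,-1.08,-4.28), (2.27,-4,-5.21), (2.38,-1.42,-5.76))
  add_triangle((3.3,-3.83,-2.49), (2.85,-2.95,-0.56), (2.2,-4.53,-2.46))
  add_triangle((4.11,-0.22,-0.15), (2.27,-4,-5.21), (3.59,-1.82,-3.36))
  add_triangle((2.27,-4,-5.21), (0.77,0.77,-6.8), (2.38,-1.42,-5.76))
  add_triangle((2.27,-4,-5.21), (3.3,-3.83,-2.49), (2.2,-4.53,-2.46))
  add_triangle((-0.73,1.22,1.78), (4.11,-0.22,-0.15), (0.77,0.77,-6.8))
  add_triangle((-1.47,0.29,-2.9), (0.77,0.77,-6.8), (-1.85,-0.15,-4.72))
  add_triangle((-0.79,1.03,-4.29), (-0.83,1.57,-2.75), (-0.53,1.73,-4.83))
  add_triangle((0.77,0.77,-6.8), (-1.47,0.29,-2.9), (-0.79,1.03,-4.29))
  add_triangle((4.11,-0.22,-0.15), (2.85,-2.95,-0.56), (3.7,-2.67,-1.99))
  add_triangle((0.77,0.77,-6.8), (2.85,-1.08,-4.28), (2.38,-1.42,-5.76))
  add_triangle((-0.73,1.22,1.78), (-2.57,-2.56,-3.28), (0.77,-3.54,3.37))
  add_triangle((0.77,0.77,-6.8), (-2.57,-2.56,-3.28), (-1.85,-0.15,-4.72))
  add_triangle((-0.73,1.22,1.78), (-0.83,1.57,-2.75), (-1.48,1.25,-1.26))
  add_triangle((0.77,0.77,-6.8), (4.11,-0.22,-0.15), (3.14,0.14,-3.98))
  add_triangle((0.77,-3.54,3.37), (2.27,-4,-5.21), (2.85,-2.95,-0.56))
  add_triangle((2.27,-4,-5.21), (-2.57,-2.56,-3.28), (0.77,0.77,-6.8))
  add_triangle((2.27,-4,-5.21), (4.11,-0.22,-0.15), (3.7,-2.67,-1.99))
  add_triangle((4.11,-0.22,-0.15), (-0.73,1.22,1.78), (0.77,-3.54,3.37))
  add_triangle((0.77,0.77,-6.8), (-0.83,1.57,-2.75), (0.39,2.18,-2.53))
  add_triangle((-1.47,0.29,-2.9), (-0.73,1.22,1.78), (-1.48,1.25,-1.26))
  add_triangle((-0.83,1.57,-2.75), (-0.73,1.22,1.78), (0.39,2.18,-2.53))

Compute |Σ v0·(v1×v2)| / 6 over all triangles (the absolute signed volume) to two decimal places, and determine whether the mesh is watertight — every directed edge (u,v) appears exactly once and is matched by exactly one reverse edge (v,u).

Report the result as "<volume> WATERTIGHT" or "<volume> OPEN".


Per-triangle v0·(v1×v2)/6:
  t1: +0.7028
  t2: +2.8916
  t3: +10.2031
  t4: +2.6051
  t5: +3.4226
  t6: +10.2774
  t7: -1.3008
  t8: +3.3370
  t9: -3.5083
  t10: +0.0057
  t11: +3.9360
  t12: +7.6045
  t13: +1.0301
  t14: +1.2630
  t15: +0.8330
  t16: +7.1397
  t17: +1.0464
  t18: +2.5220
  t19: +2.8167
  t20: +1.5717
  t21: +2.8615
  t22: +5.0421
  t23: +3.2012
  t24: +6.4523
  t25: +1.2913
  t26: +0.3658
  t27: +1.1647
  t28: +2.7825
  t29: +2.4913
  t30: +6.9937
  t31: +5.6401
  t32: +0.8189
  t33: +0.7188
  t34: +8.9675
  t35: +20.8826
  t36: +3.7535
  t37: +6.9511
  t38: +2.5971
  t39: +0.3183
  t40: +1.6096
Σ = +143.3033 → |volume| = 143.30

Directed edges: 120 total, each appears once with its reverse present → watertight.

143.30 WATERTIGHT


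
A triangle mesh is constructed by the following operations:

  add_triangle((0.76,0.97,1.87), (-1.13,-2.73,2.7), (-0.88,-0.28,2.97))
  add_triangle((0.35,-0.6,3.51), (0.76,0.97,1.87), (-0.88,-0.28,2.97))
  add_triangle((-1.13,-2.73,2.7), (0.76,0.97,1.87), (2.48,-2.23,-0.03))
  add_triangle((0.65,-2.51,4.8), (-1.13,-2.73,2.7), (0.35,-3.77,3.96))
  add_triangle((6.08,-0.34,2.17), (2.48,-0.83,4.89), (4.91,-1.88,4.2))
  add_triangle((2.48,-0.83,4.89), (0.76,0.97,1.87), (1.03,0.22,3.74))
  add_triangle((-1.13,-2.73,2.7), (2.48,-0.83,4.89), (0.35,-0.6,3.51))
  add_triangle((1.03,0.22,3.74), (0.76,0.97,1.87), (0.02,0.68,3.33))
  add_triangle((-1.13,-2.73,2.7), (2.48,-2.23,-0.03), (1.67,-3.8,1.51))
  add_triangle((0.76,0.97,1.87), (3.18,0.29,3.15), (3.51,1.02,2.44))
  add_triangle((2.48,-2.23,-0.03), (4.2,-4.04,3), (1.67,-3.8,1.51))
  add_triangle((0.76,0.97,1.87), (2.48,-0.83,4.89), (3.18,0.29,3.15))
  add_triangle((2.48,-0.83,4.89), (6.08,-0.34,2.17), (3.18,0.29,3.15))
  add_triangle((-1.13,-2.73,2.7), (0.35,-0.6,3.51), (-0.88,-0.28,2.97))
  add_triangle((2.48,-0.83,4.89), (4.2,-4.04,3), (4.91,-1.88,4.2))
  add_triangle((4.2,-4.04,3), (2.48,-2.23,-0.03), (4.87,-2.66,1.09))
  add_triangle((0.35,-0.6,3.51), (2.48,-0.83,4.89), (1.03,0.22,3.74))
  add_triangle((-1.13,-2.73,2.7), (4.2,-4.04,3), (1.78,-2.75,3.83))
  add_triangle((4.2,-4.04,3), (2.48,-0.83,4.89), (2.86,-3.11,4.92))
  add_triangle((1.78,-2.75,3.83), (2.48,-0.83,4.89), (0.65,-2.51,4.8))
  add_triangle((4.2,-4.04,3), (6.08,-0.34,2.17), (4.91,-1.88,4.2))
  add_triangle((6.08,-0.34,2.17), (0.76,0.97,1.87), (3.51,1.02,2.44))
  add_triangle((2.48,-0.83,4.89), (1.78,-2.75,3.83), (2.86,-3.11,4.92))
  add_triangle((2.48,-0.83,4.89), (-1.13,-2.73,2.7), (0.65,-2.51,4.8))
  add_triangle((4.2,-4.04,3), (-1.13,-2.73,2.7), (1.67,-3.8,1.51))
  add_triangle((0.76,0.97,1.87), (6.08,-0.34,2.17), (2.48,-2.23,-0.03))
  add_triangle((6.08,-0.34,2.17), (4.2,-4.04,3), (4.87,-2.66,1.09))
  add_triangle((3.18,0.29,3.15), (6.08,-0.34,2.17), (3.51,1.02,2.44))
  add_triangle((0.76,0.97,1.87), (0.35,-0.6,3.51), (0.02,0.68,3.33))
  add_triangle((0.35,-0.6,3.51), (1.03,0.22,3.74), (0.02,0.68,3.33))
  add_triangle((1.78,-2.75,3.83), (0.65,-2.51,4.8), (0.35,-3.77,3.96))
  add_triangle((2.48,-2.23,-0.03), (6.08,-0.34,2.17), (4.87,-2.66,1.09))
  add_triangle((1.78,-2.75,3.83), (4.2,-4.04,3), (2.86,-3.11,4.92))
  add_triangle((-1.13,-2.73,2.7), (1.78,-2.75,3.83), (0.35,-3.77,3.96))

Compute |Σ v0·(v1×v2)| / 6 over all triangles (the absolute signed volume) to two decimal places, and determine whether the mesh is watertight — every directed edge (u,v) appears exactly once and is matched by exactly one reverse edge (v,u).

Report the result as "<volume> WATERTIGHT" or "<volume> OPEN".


56.38 WATERTIGHT

Per-triangle v0·(v1×v2)/6:
  t1: -1.4230
  t2: +0.9637
  t3: -4.7456
  t4: +1.8368
  t5: +4.8006
  t6: +0.7782
  t7: +2.6392
  t8: +0.5548
  t9: -0.1826
  t10: +0.9094
  t11: +2.7316
  t12: +1.7870
  t13: +3.3102
  t14: +1.7472
  t15: +5.4517
  t16: +2.2928
  t17: +0.9993
  t18: +4.2883
  t19: +3.9164
  t20: +2.8294
  t21: +6.9957
  t22: -0.7523
  t23: +0.9254
  t24: +0.1495
  t25: +4.5380
  t26: -2.4491
  t27: +6.1308
  t28: +1.9207
  t29: -0.6546
  t30: +0.6371
  t31: +1.8260
  t32: +0.8406
  t33: +1.4473
  t34: -0.6578
Σ = +56.3829 → |volume| = 56.38

Directed edges: 102 total, each appears once with its reverse present → watertight.


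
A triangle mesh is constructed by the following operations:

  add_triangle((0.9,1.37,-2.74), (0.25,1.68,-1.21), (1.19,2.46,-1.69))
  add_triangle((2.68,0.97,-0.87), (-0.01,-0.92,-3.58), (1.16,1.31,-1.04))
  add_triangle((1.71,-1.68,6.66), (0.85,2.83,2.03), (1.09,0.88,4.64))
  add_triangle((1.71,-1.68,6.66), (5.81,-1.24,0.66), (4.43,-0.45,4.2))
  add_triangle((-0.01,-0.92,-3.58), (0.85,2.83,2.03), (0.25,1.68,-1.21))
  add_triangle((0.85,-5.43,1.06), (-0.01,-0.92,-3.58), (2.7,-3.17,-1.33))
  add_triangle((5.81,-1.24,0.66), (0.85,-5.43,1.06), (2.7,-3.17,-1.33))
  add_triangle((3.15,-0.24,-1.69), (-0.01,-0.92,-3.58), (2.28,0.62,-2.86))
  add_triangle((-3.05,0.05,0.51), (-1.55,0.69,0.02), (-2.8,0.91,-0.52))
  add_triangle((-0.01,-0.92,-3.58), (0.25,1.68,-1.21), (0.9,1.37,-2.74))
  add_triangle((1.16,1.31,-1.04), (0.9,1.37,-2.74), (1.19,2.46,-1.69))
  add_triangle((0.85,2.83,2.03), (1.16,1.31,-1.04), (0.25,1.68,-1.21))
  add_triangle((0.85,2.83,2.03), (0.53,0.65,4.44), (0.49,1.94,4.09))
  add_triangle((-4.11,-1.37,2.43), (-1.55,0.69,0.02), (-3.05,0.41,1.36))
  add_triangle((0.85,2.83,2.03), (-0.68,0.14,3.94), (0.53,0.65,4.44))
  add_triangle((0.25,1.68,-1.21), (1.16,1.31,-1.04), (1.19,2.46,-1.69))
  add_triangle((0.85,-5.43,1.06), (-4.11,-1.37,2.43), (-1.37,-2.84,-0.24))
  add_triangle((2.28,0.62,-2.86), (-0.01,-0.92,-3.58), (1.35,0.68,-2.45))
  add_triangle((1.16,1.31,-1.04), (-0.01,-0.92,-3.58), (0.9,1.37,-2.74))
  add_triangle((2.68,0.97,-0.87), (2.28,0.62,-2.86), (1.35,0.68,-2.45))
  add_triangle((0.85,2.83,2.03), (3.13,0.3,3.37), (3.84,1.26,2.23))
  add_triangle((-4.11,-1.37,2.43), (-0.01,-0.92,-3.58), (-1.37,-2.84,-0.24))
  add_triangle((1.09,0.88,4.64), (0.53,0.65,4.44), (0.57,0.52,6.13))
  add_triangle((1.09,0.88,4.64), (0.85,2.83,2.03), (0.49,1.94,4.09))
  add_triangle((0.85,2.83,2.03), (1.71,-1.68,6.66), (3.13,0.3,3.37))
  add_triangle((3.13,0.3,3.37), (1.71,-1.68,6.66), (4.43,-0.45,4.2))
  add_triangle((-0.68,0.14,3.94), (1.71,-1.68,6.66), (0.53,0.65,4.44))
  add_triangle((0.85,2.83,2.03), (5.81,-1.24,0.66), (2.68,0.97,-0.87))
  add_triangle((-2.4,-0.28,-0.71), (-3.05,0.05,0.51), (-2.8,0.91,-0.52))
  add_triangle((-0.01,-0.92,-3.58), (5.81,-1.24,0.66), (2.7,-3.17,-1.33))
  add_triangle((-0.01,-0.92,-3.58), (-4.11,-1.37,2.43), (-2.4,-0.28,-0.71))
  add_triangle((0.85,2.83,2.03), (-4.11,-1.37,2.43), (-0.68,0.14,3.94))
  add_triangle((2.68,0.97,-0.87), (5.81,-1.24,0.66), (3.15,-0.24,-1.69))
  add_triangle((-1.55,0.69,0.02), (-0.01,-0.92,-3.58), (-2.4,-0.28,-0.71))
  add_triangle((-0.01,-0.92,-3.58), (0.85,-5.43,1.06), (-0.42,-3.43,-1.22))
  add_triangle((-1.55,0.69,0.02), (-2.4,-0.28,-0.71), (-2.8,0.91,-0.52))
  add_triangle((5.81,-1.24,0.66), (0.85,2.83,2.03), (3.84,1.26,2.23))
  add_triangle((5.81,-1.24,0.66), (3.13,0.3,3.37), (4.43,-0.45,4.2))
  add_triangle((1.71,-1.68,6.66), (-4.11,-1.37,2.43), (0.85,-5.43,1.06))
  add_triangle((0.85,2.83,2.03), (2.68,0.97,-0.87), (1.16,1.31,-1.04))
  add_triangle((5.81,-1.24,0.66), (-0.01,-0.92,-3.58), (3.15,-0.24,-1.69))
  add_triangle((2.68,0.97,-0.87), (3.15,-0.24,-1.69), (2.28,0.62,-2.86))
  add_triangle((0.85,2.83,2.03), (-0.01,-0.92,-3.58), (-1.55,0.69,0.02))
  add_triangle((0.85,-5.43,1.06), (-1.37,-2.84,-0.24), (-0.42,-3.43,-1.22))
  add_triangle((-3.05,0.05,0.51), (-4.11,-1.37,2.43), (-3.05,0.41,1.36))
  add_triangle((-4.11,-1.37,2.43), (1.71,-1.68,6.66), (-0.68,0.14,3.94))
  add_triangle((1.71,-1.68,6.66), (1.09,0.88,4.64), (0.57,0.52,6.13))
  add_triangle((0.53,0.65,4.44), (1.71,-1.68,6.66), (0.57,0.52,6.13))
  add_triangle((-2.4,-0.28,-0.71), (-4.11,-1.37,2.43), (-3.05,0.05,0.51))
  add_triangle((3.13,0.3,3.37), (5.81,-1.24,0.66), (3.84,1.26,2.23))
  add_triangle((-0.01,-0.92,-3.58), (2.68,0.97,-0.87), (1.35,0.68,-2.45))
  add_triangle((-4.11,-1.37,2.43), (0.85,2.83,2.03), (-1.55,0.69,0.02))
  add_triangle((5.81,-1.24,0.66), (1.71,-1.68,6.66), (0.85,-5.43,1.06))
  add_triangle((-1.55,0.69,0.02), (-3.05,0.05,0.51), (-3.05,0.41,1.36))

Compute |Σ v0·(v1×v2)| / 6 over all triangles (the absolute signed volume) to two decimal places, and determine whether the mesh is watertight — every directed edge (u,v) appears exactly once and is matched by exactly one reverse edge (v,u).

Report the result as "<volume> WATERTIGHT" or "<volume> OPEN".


Per-triangle v0·(v1×v2)/6:
  t1: +0.4204
  t2: +1.6963
  t3: +1.1243
  t4: +7.8096
  t5: -0.6540
  t6: +7.7698
  t7: +10.7382
  t8: +2.2852
  t9: +0.2288
  t10: +0.7647
  t11: +0.3745
  t12: +1.1109
  t13: -0.5998
  t14: -0.5096
  t15: +1.9596
  t16: -0.0444
  t17: +6.6603
  t18: +0.6909
  t19: +0.5850
  t20: +0.3656
  t21: +3.2493
  t22: +5.1950
  t23: +0.1257
  t24: +1.2261
  t25: +7.9817
  t26: +2.7466
  t27: +2.5558
  t28: +6.3116
  t29: +0.6486
  t30: +7.5273
  t31: +2.6141
  t32: +5.5358
  t33: +2.5661
  t34: +1.0701
  t35: +2.9925
  t36: -0.1293
  t37: +1.3374
  t38: +2.0189
  t39: +27.6133
  t40: +1.6643
  t41: +3.3267
  t42: +1.2456
  t43: +2.4799
  t44: +2.4151
  t45: +0.9400
  t46: +7.3796
  t47: +2.0525
  t48: -0.5733
  t49: +1.0949
  t50: +4.3887
  t51: -1.1298
  t52: +3.6571
  t53: +31.6346
  t54: +0.3309
Σ = +186.8697 → |volume| = 186.87

Directed edges: 162 total; 6 unmatched, e.g. (0.53,0.65,4.44)→(0.49,1.94,4.09) → open.

186.87 OPEN


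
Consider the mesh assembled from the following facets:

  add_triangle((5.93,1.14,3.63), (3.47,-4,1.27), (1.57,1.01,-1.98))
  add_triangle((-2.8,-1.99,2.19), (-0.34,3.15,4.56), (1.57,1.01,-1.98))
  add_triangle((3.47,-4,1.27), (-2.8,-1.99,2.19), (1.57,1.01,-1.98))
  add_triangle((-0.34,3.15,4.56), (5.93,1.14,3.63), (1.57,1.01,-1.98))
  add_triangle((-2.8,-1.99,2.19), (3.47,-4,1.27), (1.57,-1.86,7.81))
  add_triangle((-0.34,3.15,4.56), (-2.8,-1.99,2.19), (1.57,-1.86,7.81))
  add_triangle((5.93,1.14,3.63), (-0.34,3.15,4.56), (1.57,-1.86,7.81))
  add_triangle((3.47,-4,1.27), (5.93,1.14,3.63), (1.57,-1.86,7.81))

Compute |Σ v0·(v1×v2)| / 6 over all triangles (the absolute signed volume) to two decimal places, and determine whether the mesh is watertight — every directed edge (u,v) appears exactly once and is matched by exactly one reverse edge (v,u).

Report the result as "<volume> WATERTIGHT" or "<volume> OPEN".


137.67 WATERTIGHT

Per-triangle v0·(v1×v2)/6:
  t1: +14.1639
  t2: +0.9782
  t3: +2.4661
  t4: +12.6835
  t5: +21.7398
  t6: +20.2682
  t7: +31.9525
  t8: +33.4166
Σ = +137.6688 → |volume| = 137.67

Directed edges: 24 total, each appears once with its reverse present → watertight.


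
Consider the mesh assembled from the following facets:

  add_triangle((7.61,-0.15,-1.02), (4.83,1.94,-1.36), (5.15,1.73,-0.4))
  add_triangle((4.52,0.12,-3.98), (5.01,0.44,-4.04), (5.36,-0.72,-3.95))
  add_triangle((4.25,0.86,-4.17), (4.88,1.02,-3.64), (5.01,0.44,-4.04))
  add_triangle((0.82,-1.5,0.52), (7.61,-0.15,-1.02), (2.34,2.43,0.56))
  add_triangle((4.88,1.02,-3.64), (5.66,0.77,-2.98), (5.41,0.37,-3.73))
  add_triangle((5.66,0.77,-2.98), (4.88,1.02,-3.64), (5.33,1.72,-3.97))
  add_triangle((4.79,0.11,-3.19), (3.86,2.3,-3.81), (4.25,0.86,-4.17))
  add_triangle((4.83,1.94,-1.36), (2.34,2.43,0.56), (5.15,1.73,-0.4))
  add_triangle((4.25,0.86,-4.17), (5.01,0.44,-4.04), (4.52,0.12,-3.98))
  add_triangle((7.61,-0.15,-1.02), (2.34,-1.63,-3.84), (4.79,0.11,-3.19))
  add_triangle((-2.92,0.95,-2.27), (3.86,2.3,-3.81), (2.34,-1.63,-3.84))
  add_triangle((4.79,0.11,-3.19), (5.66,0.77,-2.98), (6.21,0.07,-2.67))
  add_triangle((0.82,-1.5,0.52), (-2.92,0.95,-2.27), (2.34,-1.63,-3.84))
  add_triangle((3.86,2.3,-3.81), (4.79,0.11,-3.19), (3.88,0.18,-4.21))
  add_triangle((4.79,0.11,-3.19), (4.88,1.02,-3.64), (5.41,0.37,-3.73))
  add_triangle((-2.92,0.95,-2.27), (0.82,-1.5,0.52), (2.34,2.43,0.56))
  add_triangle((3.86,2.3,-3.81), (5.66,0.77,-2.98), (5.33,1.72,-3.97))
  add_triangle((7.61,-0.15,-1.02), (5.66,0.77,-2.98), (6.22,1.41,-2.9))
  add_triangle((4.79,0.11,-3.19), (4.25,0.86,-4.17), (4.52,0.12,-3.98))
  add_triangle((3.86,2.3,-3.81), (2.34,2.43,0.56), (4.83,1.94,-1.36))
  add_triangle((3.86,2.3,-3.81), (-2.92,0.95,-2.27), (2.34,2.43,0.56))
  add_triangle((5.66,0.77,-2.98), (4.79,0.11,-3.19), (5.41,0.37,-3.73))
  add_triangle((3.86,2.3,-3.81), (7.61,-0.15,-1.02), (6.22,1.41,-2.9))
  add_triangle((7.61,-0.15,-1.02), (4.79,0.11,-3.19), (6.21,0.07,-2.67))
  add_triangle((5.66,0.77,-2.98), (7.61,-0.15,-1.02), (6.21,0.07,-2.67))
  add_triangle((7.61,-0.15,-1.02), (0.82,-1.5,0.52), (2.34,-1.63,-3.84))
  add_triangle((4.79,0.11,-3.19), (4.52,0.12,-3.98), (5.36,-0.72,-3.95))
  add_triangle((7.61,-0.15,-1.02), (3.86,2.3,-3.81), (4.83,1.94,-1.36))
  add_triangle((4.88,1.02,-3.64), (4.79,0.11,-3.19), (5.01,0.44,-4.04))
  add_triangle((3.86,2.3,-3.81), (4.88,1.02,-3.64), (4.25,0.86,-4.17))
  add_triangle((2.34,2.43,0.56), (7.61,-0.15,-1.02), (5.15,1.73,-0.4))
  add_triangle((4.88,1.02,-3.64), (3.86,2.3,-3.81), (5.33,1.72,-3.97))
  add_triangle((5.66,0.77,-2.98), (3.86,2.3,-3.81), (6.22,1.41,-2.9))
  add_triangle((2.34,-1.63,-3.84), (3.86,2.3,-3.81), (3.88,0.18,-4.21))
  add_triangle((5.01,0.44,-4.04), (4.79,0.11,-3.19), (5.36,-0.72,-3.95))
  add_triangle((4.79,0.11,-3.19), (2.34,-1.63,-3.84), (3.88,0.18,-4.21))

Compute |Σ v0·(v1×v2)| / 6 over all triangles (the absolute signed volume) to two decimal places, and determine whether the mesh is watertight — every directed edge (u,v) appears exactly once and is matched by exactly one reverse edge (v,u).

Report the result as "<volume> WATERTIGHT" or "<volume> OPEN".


Per-triangle v0·(v1×v2)/6:
  t1: +2.4047
  t2: +0.4193
  t3: +0.4868
  t4: +3.6224
  t5: +0.6658
  t6: +0.6139
  t7: -1.6106
  t8: +1.5918
  t9: +0.3080
  t10: +6.0329
  t11: +12.6724
  t12: +0.7946
  t13: +3.3467
  t14: +2.7807
  t15: -0.0156
  t16: -0.9381
  t17: +0.2801
  t18: +2.0076
  t19: -0.5730
  t20: +4.0020
  t21: +8.3989
  t22: +0.2198
  t23: -0.1732
  t24: +0.1454
  t25: +1.5126
  t26: +7.9020
  t27: -0.6577
  t28: +6.3517
  t29: +0.4087
  t30: +1.2358
  t31: +1.1178
  t32: +0.4656
  t33: +1.5731
  t34: +1.3590
  t35: +0.5722
  t36: +2.3513
Σ = +71.6756 → |volume| = 71.68

Directed edges: 108 total, each appears once with its reverse present → watertight.

71.68 WATERTIGHT


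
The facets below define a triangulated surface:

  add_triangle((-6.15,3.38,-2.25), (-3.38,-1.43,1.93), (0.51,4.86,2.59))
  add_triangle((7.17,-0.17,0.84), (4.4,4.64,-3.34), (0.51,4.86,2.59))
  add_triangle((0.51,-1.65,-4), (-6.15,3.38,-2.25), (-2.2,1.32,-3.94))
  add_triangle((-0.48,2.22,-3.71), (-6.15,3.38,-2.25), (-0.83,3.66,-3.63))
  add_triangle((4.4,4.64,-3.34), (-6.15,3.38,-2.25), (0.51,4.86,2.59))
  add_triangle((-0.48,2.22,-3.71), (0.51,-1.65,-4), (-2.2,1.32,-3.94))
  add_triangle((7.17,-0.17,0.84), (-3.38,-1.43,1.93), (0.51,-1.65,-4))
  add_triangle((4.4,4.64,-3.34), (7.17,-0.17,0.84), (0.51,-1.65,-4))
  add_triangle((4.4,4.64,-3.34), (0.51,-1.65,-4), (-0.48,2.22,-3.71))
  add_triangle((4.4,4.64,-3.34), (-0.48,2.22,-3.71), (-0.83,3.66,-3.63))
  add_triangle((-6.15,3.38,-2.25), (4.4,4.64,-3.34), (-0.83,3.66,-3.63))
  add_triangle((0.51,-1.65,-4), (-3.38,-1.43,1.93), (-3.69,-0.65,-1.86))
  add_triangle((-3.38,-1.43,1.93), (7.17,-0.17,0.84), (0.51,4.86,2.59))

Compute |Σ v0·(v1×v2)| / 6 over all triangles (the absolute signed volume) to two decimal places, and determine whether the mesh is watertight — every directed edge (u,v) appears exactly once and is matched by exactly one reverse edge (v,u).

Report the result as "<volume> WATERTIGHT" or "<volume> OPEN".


212.97 OPEN

Per-triangle v0·(v1×v2)/6:
  t1: +24.7832
  t2: +36.7924
  t3: +4.8774
  t4: +4.9371
  t5: +43.4672
  t6: +4.8853
  t7: +11.8789
  t8: +30.5629
  t9: +13.7597
  t10: +5.0341
  t11: +7.8103
  t12: +6.0732
  t13: +18.1084
Σ = +212.9701 → |volume| = 212.97

Directed edges: 39 total; 7 unmatched, e.g. (-6.15,3.38,-2.25)→(-3.38,-1.43,1.93) → open.


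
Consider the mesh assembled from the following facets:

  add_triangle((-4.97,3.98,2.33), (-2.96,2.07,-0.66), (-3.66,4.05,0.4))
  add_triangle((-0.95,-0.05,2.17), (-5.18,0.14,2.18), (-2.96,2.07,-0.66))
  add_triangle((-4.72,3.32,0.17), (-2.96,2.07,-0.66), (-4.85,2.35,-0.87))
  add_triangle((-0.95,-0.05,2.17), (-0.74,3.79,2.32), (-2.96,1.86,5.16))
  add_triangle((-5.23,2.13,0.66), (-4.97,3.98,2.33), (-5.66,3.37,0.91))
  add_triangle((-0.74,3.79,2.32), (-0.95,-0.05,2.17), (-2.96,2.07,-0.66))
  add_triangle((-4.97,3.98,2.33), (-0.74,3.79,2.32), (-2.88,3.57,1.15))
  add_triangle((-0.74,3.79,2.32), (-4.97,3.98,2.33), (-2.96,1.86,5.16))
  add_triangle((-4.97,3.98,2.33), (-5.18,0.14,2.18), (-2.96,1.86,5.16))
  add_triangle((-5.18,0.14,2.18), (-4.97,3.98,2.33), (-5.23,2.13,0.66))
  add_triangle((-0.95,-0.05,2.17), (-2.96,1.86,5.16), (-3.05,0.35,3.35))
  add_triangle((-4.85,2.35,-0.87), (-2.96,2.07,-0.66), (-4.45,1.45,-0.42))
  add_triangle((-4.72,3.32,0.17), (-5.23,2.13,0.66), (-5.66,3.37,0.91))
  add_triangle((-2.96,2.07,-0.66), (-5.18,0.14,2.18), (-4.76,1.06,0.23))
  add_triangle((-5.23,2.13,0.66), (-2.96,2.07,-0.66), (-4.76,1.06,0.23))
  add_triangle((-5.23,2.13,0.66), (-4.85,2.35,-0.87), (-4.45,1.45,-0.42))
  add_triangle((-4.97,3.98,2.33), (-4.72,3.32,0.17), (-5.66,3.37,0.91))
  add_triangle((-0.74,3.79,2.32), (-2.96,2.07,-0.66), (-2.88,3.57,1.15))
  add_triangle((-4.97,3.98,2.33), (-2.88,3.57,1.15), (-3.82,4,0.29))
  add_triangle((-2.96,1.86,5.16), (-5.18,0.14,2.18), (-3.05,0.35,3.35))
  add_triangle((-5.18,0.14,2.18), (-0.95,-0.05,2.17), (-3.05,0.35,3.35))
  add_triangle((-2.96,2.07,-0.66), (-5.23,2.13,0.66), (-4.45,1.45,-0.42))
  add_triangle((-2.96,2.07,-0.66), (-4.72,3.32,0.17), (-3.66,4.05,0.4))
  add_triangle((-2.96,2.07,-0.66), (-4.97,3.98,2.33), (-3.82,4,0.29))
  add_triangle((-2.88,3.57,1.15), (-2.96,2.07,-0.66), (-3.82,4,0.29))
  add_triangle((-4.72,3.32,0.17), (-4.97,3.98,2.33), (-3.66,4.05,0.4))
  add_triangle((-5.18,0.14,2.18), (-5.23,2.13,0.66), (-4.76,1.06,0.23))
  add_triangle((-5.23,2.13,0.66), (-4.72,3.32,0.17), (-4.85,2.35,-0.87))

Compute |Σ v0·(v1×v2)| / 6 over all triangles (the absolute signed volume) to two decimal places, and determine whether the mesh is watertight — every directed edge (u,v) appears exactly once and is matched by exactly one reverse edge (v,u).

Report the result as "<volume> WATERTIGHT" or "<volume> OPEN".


Per-triangle v0·(v1×v2)/6:
  t1: -2.2255
  t2: -2.9167
  t3: +0.6302
  t4: +1.1717
  t5: +1.2469
  t6: -4.7211
  t7: +2.5955
  t8: +10.8252
  t9: +12.6295
  t10: +5.5257
  t11: +1.0249
  t12: -0.1207
  t13: +0.6336
  t14: -1.5142
  t15: +1.0708
  t16: +0.7887
  t17: +1.3031
  t18: +0.9858
  t19: +1.4150
  t20: +2.2713
  t21: +0.5439
  t22: -1.0661
  t23: +0.8873
  t24: +1.9694
  t25: -0.2982
  t26: +2.3947
  t27: +1.8053
  t28: +1.6666
Σ = +40.5229 → |volume| = 40.52

Directed edges: 84 total, each appears once with its reverse present → watertight.

40.52 WATERTIGHT


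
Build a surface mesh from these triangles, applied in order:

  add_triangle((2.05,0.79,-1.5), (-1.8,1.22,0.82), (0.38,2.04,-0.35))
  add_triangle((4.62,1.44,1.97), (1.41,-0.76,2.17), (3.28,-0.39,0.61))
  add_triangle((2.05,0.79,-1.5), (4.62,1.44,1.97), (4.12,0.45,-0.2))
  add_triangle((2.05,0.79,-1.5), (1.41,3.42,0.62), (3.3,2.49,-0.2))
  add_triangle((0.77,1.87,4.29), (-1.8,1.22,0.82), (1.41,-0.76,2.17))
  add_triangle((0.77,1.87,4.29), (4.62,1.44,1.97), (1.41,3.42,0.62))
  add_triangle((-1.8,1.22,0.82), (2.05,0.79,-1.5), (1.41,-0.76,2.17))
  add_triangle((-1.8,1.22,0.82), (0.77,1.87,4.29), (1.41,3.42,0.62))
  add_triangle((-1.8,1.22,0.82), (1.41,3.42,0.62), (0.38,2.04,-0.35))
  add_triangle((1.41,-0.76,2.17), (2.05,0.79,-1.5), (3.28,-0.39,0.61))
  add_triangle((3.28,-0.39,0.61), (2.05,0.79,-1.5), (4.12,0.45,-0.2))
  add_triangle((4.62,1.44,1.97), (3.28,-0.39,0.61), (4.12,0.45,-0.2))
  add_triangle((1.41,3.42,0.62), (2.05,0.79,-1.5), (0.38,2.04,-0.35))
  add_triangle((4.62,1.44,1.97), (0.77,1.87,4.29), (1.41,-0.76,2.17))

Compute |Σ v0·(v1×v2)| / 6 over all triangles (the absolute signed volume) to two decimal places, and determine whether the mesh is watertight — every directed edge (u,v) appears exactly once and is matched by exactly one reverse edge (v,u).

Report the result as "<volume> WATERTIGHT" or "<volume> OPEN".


Per-triangle v0·(v1×v2)/6:
  t1: +0.2745
  t2: +2.4344
  t3: +1.7525
  t4: +1.4891
  t5: +1.7456
  t6: +9.0685
  t7: -1.8720
  t8: +5.1861
  t9: +1.1023
  t10: -0.4689
  t11: +0.4206
  t12: +1.6215
  t13: +1.1393
  t14: +5.6280
Σ = +29.5214 → |volume| = 29.52

Directed edges: 42 total; 4 unmatched, e.g. (2.05,0.79,-1.5)→(4.62,1.44,1.97) → open.

29.52 OPEN


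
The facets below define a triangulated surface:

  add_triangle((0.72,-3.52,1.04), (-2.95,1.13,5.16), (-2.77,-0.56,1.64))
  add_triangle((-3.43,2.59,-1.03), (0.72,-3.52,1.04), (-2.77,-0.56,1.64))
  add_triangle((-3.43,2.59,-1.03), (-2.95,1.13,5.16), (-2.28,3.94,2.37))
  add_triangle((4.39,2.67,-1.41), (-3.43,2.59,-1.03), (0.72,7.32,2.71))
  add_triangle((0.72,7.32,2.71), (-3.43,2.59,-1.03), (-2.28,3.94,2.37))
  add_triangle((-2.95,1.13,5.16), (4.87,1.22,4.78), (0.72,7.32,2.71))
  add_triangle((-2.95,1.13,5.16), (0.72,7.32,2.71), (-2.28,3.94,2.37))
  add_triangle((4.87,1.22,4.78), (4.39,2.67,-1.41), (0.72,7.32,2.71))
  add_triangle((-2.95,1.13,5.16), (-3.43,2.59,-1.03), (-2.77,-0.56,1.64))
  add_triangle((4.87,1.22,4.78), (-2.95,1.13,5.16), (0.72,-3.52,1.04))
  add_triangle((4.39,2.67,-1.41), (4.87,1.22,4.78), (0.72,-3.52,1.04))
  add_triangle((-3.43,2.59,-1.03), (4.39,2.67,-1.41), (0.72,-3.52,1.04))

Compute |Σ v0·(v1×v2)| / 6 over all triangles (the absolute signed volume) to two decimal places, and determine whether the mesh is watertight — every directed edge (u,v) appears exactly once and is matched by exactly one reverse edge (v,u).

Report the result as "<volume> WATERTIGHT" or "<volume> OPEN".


Per-triangle v0·(v1×v2)/6:
  t1: +6.9451
  t2: +2.9570
  t3: +9.5838
  t4: +20.7969
  t5: +10.5694
  t6: +43.6425
  t7: +12.0277
  t8: +35.6941
  t9: +7.6137
  t10: +24.7000
  t11: +16.7516
  t12: +1.8236
Σ = +193.1053 → |volume| = 193.11

Directed edges: 36 total, each appears once with its reverse present → watertight.

193.11 WATERTIGHT


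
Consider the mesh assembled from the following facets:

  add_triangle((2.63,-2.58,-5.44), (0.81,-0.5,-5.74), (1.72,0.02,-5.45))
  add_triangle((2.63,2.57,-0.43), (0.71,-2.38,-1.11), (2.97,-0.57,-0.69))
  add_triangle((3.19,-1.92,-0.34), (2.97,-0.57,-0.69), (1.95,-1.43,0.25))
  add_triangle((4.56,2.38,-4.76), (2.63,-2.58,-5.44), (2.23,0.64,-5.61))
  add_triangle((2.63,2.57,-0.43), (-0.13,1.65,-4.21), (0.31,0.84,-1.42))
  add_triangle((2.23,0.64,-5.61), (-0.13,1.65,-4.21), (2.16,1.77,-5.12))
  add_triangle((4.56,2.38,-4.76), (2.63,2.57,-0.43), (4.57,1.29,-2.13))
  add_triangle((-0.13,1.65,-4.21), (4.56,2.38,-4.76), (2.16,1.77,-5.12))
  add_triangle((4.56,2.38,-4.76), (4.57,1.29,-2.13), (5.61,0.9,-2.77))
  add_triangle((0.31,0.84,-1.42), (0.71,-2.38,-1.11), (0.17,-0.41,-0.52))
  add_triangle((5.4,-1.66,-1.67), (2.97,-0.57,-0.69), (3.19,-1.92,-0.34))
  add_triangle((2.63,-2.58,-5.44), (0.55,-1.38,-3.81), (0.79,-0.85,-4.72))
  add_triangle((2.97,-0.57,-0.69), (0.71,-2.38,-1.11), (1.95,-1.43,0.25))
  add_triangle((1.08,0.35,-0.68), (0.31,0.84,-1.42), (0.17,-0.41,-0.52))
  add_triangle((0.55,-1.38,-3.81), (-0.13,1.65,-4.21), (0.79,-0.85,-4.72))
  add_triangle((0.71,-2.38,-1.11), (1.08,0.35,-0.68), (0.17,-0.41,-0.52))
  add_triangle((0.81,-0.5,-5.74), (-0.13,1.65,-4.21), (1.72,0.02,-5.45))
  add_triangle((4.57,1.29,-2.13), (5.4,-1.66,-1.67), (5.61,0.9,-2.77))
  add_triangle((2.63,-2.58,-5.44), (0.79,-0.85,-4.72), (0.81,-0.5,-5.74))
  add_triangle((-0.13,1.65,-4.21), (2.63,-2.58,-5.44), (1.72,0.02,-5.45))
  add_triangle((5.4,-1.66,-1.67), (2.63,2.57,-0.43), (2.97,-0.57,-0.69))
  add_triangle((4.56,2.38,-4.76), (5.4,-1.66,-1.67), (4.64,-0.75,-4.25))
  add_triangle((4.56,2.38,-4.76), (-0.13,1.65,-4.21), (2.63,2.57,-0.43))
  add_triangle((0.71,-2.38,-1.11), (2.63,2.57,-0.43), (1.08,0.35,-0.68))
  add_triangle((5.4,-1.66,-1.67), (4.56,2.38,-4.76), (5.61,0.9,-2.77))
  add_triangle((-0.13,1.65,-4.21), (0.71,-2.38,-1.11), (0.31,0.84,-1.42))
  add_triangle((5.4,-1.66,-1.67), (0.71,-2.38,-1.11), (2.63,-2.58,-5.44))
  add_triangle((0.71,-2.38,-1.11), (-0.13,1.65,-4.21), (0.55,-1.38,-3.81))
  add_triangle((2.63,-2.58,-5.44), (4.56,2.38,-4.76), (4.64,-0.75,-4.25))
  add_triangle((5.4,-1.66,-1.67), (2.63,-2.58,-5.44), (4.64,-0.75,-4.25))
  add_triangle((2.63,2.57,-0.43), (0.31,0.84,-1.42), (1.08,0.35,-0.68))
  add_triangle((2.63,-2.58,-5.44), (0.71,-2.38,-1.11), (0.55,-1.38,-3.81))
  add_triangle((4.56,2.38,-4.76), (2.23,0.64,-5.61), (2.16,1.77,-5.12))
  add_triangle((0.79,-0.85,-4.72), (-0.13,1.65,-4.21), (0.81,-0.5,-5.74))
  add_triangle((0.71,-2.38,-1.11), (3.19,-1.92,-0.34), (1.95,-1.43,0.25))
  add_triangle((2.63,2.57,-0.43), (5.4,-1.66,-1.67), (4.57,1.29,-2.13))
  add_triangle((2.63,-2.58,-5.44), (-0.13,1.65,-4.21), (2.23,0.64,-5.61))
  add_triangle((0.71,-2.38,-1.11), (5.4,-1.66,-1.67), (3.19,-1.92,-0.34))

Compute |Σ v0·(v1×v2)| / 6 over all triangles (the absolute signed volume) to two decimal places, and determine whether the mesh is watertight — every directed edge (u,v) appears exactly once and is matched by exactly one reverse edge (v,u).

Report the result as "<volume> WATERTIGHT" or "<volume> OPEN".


Per-triangle v0·(v1×v2)/6:
  t1: +2.7974
  t2: -1.2373
  t3: +0.2455
  t4: +8.7869
  t5: -0.0705
  t6: +2.1362
  t7: +4.3299
  t8: +1.6184
  t9: +1.5010
  t10: +0.0388
  t11: +0.3928
  t12: +1.0490
  t13: -1.2747
  t14: -0.1575
  t15: +0.6217
  t16: -0.1385
  t17: +2.1774
  t18: +0.8175
  t19: +0.5322
  t20: -2.0890
  t21: +0.5764
  t22: +7.5421
  t23: +6.9773
  t24: -0.3710
  t25: +4.3896
  t26: -0.8470
  t27: +7.5818
  t28: -0.1817
  t29: +8.2785
  t30: +7.3046
  t31: -0.5419
  t32: +2.1041
  t33: +2.7439
  t34: +0.0649
  t35: +0.6163
  t36: +3.1089
  t37: +4.8857
  t38: +2.0107
Σ = +78.3202 → |volume| = 78.32

Directed edges: 114 total, each appears once with its reverse present → watertight.

78.32 WATERTIGHT


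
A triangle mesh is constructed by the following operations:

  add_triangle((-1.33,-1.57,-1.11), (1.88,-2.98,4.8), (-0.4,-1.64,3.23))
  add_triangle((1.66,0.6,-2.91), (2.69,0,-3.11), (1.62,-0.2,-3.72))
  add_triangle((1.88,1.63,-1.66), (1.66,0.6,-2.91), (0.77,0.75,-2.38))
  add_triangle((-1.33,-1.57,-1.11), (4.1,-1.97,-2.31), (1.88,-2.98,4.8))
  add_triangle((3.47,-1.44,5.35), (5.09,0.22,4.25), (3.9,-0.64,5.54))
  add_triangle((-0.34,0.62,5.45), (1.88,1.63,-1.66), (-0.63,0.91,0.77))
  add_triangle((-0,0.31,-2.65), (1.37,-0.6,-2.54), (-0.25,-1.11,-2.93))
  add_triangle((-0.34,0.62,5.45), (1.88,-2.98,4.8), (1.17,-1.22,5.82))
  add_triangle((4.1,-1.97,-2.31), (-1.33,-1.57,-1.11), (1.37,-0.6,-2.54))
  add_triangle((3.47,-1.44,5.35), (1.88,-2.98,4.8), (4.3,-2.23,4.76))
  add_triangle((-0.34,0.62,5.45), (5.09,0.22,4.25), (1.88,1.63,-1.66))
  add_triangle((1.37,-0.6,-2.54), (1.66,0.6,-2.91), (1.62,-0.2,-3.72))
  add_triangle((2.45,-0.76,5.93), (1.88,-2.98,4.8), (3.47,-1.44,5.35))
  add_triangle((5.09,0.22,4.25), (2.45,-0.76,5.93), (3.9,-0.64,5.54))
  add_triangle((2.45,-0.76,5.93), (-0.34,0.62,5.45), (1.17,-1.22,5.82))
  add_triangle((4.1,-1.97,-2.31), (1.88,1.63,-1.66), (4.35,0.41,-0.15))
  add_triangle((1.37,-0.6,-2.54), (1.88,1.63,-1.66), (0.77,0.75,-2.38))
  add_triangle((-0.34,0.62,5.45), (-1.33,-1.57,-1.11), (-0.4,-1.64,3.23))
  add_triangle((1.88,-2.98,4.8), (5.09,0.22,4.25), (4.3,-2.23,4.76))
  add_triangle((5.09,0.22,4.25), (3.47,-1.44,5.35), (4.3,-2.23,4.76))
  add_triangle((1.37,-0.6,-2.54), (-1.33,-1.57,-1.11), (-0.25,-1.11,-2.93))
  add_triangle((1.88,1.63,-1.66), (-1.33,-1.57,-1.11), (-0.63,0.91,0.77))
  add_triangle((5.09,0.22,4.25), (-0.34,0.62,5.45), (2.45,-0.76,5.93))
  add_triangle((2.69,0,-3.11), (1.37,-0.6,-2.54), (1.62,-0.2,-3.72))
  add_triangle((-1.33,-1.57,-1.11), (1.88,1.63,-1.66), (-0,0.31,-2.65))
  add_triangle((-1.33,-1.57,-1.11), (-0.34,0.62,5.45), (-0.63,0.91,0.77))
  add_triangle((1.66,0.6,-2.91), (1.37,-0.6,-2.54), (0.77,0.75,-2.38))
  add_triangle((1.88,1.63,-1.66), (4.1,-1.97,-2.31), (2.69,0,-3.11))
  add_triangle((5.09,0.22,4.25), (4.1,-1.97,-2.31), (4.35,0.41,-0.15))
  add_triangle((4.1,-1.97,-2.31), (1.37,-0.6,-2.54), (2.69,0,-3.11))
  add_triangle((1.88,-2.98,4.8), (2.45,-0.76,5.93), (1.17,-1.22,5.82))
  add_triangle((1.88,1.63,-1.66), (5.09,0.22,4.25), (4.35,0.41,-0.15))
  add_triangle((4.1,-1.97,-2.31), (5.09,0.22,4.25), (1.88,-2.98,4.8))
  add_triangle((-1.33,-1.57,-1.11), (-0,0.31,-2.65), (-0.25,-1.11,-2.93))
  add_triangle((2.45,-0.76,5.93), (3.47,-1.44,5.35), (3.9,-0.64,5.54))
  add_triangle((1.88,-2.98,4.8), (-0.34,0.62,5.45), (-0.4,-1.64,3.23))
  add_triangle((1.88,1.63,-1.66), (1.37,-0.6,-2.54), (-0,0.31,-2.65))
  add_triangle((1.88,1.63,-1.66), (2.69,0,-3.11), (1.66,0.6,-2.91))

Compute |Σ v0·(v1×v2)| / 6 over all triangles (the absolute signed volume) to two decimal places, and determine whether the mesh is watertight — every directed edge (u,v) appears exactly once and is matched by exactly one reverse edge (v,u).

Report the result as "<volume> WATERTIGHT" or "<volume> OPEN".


108.01 WATERTIGHT

Per-triangle v0·(v1×v2)/6:
  t1: +3.2709
  t2: +0.5857
  t3: +0.4844
  t4: +11.4831
  t5: +1.3979
  t6: +2.2885
  t7: +0.9781
  t8: +1.1843
  t9: +2.7430
  t10: +2.8686
  t11: +9.2725
  t12: -0.2366
  t13: +3.0209
  t14: +0.9869
  t15: +2.8231
  t16: +5.0094
  t17: -0.9867
  t18: +2.2911
  t19: -3.5828
  t20: +3.4490
  t21: +0.6722
  t22: +1.0144
  t23: +6.3034
  t24: +0.4111
  t25: -0.5680
  t26: +1.8084
  t27: +0.3302
  t28: +2.2295
  t29: +7.9690
  t30: +1.4982
  t31: +2.8371
  t32: +4.3609
  t33: +20.7735
  t34: +0.6657
  t35: +1.2883
  t36: +4.6098
  t37: +1.6137
  t38: +0.8622
Σ = +108.0110 → |volume| = 108.01

Directed edges: 114 total, each appears once with its reverse present → watertight.


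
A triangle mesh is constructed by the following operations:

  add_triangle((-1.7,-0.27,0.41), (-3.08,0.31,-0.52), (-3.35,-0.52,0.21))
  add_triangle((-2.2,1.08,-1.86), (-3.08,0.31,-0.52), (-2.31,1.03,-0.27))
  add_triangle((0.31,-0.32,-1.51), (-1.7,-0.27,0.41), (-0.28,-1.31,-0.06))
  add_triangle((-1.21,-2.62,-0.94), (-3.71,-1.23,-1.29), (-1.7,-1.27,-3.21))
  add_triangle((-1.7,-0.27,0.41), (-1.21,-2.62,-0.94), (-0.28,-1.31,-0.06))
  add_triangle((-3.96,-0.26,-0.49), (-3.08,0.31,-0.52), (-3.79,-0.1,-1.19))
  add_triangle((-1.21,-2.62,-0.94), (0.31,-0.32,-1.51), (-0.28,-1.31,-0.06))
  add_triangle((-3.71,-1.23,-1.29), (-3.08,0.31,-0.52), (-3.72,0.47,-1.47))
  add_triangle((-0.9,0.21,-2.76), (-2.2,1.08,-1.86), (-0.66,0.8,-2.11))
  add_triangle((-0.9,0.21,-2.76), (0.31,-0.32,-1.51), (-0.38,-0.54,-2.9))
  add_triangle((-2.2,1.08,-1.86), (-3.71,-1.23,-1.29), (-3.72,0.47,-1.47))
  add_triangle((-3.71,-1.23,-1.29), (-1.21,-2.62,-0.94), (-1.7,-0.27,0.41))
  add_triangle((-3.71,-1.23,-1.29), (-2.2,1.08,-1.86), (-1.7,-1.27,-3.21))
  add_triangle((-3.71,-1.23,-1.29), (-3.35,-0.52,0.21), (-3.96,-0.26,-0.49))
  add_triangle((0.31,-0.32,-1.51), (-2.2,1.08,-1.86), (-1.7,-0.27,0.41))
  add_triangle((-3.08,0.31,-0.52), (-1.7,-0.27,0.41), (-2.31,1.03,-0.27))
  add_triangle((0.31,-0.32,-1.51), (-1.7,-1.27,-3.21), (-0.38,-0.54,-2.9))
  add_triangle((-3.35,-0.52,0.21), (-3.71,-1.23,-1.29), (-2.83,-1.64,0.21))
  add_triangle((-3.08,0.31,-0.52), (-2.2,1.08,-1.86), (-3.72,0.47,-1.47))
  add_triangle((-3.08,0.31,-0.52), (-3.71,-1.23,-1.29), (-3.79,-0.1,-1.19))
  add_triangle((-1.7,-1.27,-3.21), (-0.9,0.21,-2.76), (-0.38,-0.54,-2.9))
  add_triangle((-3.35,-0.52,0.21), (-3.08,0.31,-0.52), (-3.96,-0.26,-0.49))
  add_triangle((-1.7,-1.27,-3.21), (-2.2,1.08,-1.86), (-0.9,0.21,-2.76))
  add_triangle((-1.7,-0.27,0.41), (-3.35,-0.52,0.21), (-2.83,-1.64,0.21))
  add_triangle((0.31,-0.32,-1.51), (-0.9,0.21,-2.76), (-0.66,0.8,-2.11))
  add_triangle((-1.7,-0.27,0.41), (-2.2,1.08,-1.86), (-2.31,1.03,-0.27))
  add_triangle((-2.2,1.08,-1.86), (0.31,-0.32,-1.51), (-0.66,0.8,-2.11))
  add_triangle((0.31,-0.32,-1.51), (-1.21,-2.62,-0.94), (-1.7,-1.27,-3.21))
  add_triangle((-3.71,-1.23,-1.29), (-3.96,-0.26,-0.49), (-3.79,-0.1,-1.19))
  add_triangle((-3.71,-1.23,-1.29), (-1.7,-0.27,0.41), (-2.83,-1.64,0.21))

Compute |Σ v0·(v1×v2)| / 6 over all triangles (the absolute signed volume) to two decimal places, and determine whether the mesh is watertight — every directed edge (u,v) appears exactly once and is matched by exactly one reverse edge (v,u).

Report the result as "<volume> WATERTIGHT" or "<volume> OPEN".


15.58 WATERTIGHT

Per-triangle v0·(v1×v2)/6:
  t1: +0.1311
  t2: +0.6623
  t3: -0.5013
  t4: +3.3663
  t5: +0.3540
  t6: +0.2301
  t7: +0.2800
  t8: +0.7256
  t9: +0.4808
  t10: +0.1676
  t11: +0.9558
  t12: +1.2792
  t13: +3.4083
  t14: +0.5711
  t15: -0.8314
  t16: +0.3125
  t17: +0.1890
  t18: +1.0326
  t19: +0.2980
  t20: -0.2888
  t21: +0.6226
  t22: +0.1836
  t23: +1.3919
  t24: +0.2033
  t25: +0.2416
  t26: -0.6112
  t27: -0.4048
  t28: +1.2290
  t29: +0.5510
  t30: -0.6512
Σ = +15.5789 → |volume| = 15.58

Directed edges: 90 total, each appears once with its reverse present → watertight.
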